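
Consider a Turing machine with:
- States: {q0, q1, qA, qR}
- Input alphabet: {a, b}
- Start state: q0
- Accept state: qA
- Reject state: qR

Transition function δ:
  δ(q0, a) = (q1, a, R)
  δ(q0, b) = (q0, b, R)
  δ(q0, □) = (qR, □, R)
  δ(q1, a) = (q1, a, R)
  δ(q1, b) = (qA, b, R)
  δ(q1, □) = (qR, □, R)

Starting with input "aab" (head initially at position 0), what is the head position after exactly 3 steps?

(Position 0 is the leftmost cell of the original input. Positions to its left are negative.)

Execution trace (head position shown):
Step 0: [q0]aab  (head at position 0)
Step 1: move right → a[q1]ab  (head at position 1)
Step 2: move right → aa[q1]b  (head at position 2)
Step 3: move right → aab[qA]□  (head at position 3)

After 3 steps, the head is at position 3.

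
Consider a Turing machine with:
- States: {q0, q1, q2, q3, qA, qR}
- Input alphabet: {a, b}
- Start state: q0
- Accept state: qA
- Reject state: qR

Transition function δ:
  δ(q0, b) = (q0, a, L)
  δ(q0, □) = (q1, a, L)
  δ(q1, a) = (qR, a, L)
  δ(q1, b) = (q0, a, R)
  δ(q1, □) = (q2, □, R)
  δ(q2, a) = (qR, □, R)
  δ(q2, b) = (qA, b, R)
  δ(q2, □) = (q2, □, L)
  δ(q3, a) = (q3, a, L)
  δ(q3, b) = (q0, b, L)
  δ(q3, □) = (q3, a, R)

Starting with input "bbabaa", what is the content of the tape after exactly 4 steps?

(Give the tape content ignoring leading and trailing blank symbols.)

Execution trace:
Initial: [q0]bbabaa
Step 1: δ(q0, b) = (q0, a, L) → [q0]□ababaa
Step 2: δ(q0, □) = (q1, a, L) → [q1]□aababaa
Step 3: δ(q1, □) = (q2, □, R) → □[q2]aababaa
Step 4: δ(q2, a) = (qR, □, R) → □□[qR]ababaa

The machine reaches the reject state qR and halts.

After 4 steps, the tape (ignoring leading/trailing blanks) is: ababaa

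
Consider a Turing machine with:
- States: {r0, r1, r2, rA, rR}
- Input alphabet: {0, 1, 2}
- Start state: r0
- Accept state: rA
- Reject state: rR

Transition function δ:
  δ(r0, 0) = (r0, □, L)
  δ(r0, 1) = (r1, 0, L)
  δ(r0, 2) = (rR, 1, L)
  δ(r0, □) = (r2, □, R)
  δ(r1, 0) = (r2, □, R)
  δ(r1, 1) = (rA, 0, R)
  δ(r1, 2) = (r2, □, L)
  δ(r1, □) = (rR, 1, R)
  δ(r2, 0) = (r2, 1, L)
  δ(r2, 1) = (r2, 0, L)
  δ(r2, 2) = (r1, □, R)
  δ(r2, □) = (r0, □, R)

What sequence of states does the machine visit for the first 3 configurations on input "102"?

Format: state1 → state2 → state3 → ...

Execution trace:
Initial: [r0]102
Step 1: δ(r0, 1) = (r1, 0, L) → [r1]□002
Step 2: δ(r1, □) = (rR, 1, R) → 1[rR]002

The machine reaches the reject state rR and halts.

State sequence: r0 → r1 → rR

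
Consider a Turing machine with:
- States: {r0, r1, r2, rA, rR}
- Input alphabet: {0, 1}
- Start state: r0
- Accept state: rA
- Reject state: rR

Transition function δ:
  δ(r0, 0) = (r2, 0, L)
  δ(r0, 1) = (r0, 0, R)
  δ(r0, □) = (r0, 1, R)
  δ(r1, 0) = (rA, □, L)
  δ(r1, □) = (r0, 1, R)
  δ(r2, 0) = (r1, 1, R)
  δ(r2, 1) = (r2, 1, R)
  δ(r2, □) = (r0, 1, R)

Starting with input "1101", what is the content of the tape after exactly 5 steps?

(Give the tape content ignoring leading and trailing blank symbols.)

Execution trace:
Initial: [r0]1101
Step 1: δ(r0, 1) = (r0, 0, R) → 0[r0]101
Step 2: δ(r0, 1) = (r0, 0, R) → 00[r0]01
Step 3: δ(r0, 0) = (r2, 0, L) → 0[r2]001
Step 4: δ(r2, 0) = (r1, 1, R) → 01[r1]01
Step 5: δ(r1, 0) = (rA, □, L) → 0[rA]1□1

The machine reaches the accept state rA and halts.

After 5 steps, the tape (ignoring leading/trailing blanks) is: 01□1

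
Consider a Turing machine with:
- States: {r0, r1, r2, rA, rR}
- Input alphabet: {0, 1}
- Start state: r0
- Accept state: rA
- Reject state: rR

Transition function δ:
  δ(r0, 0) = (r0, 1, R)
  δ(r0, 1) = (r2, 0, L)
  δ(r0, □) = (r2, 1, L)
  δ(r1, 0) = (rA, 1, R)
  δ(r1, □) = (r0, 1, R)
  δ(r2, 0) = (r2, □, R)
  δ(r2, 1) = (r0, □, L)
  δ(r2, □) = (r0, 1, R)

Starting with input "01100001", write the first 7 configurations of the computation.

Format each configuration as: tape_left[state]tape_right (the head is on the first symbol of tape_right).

Transitions applied:
Step 1: δ(r0, 0) = (r0, 1, R)
Step 2: δ(r0, 1) = (r2, 0, L)
Step 3: δ(r2, 1) = (r0, □, L)
Step 4: δ(r0, □) = (r2, 1, L)
Step 5: δ(r2, □) = (r0, 1, R)
Step 6: δ(r0, 1) = (r2, 0, L)

The first 7 configurations are:
[r0]01100001 ⊢ 1[r0]1100001 ⊢ [r2]10100001 ⊢ [r0]□□0100001 ⊢ [r2]□1□0100001 ⊢ 1[r0]1□0100001 ⊢ [r2]10□0100001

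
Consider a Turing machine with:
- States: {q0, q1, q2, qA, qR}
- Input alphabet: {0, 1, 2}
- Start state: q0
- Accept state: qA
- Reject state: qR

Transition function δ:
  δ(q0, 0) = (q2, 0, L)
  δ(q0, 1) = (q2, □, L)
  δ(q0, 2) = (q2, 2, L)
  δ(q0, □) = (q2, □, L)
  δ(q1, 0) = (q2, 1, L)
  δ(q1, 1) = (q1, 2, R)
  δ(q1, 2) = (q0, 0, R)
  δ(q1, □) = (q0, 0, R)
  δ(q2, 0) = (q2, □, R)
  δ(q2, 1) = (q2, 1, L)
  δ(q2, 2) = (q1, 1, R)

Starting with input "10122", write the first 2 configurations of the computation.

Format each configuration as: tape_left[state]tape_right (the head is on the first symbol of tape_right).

Transitions applied:
Step 1: δ(q0, 1) = (q2, □, L)

The first 2 configurations are:
[q0]10122 ⊢ [q2]□□0122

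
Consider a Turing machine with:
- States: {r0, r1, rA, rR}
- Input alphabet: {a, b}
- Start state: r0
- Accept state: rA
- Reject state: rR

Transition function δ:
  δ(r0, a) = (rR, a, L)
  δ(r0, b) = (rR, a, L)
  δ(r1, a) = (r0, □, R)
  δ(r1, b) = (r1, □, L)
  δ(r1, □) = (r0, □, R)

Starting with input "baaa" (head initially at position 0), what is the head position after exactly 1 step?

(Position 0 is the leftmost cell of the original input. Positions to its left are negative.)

Execution trace (head position shown):
Step 0: [r0]baaa  (head at position 0)
Step 1: move left → [rR]□aaaa  (head at position -1)

After 1 step, the head is at position -1.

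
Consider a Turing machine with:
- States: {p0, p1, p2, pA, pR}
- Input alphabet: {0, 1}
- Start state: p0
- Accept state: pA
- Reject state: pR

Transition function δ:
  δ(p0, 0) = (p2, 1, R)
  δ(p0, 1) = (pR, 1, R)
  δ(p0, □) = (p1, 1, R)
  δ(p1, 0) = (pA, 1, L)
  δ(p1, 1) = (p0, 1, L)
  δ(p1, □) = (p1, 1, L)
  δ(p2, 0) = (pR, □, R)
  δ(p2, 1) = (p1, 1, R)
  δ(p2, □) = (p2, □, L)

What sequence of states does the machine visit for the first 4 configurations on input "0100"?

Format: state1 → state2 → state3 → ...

Execution trace:
Initial: [p0]0100
Step 1: δ(p0, 0) = (p2, 1, R) → 1[p2]100
Step 2: δ(p2, 1) = (p1, 1, R) → 11[p1]00
Step 3: δ(p1, 0) = (pA, 1, L) → 1[pA]110

The machine reaches the accept state pA and halts.

State sequence: p0 → p2 → p1 → pA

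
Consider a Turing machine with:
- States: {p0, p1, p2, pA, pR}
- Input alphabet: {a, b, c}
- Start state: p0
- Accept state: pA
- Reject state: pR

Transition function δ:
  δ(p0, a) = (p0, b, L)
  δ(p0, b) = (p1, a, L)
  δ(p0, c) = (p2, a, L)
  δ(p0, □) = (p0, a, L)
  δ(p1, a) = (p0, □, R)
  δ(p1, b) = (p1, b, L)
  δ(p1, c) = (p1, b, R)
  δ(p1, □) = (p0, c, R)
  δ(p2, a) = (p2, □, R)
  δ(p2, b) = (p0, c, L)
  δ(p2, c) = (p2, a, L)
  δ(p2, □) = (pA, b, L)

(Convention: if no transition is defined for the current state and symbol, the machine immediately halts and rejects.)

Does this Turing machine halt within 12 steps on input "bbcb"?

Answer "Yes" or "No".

Execution trace:
Initial: [p0]bbcb
Step 1: δ(p0, b) = (p1, a, L) → [p1]□abcb
Step 2: δ(p1, □) = (p0, c, R) → c[p0]abcb
Step 3: δ(p0, a) = (p0, b, L) → [p0]cbbcb
Step 4: δ(p0, c) = (p2, a, L) → [p2]□abbcb
Step 5: δ(p2, □) = (pA, b, L) → [pA]□babbcb

The machine reaches the accept state pA and halts.
The machine halted after 5 steps (within the 12-step bound).

Answer: Yes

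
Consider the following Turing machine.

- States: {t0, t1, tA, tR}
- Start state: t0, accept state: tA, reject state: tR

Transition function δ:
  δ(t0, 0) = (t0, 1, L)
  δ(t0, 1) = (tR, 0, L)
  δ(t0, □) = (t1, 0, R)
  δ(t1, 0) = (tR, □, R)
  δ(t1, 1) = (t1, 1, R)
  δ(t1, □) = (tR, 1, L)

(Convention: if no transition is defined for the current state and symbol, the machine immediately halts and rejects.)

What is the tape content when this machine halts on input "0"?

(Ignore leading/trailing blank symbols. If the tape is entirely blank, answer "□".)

Execution trace:
Initial: [t0]0
Step 1: δ(t0, 0) = (t0, 1, L) → [t0]□1
Step 2: δ(t0, □) = (t1, 0, R) → 0[t1]1
Step 3: δ(t1, 1) = (t1, 1, R) → 01[t1]□
Step 4: δ(t1, □) = (tR, 1, L) → 0[tR]11

The machine reaches the reject state tR and halts.

Final tape (ignoring leading/trailing blanks): 011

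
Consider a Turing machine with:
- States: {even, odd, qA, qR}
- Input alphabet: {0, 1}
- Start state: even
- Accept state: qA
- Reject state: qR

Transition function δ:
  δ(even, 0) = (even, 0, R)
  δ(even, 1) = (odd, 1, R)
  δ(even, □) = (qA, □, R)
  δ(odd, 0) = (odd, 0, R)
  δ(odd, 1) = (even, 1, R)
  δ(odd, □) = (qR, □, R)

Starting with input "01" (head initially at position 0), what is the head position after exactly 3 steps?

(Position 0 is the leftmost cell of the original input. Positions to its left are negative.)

Execution trace (head position shown):
Step 0: [even]01  (head at position 0)
Step 1: move right → 0[even]1  (head at position 1)
Step 2: move right → 01[odd]□  (head at position 2)
Step 3: move right → 01□[qR]□  (head at position 3)

After 3 steps, the head is at position 3.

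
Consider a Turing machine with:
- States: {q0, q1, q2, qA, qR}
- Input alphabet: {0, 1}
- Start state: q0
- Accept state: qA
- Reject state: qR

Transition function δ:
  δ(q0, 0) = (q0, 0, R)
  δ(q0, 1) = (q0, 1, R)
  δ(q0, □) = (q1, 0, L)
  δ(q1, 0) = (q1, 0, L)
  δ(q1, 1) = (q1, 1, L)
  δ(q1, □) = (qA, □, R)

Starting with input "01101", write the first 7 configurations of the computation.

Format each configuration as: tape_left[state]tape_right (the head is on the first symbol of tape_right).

Transitions applied:
Step 1: δ(q0, 0) = (q0, 0, R)
Step 2: δ(q0, 1) = (q0, 1, R)
Step 3: δ(q0, 1) = (q0, 1, R)
Step 4: δ(q0, 0) = (q0, 0, R)
Step 5: δ(q0, 1) = (q0, 1, R)
Step 6: δ(q0, □) = (q1, 0, L)

The first 7 configurations are:
[q0]01101 ⊢ 0[q0]1101 ⊢ 01[q0]101 ⊢ 011[q0]01 ⊢ 0110[q0]1 ⊢ 01101[q0]□ ⊢ 0110[q1]10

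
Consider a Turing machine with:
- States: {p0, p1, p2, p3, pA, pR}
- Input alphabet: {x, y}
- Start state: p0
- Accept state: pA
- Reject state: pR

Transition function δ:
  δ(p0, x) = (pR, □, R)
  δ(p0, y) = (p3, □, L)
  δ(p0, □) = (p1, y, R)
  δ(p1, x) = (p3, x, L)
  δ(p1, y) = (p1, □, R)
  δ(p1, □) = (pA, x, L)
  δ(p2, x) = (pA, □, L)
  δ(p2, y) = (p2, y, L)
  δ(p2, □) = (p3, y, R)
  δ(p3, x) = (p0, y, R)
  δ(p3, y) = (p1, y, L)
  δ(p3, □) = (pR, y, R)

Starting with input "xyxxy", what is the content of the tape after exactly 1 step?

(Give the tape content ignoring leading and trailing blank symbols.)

Execution trace:
Initial: [p0]xyxxy
Step 1: δ(p0, x) = (pR, □, R) → □[pR]yxxy

The machine reaches the reject state pR and halts.

After 1 step, the tape (ignoring leading/trailing blanks) is: yxxy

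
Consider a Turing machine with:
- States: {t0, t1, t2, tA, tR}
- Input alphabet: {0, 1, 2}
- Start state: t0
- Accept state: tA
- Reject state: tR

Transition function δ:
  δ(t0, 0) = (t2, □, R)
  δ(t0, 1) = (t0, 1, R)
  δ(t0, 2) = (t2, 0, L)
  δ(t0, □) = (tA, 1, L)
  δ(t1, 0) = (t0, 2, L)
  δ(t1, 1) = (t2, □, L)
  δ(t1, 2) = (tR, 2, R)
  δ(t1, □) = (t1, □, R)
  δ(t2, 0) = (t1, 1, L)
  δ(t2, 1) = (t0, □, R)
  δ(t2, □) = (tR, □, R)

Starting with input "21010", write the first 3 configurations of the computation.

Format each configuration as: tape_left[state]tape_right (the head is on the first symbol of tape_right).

Transitions applied:
Step 1: δ(t0, 2) = (t2, 0, L)
Step 2: δ(t2, □) = (tR, □, R)

The first 3 configurations are:
[t0]21010 ⊢ [t2]□01010 ⊢ □[tR]01010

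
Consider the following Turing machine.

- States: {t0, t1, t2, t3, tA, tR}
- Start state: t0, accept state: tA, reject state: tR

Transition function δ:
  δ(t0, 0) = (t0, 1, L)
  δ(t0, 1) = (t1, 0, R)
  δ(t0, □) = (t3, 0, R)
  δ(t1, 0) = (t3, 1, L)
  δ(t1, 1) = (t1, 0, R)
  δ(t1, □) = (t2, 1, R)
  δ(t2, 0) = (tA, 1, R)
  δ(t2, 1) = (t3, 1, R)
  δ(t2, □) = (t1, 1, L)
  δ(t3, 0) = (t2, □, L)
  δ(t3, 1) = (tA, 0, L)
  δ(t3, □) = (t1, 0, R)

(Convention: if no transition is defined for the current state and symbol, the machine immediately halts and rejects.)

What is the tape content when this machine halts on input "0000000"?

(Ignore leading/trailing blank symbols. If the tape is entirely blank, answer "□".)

Execution trace:
Initial: [t0]0000000
Step 1: δ(t0, 0) = (t0, 1, L) → [t0]□1000000
Step 2: δ(t0, □) = (t3, 0, R) → 0[t3]1000000
Step 3: δ(t3, 1) = (tA, 0, L) → [tA]00000000

The machine reaches the accept state tA and halts.

Final tape (ignoring leading/trailing blanks): 00000000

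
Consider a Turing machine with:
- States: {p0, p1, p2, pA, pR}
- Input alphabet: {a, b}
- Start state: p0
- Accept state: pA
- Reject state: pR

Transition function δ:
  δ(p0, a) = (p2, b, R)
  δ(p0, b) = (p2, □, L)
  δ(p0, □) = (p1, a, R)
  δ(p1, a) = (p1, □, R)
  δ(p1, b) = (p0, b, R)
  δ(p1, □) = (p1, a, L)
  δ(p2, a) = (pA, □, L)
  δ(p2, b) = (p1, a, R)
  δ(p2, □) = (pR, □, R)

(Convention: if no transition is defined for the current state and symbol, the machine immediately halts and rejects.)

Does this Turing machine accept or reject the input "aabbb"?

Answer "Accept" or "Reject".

Execution trace:
Initial: [p0]aabbb
Step 1: δ(p0, a) = (p2, b, R) → b[p2]abbb
Step 2: δ(p2, a) = (pA, □, L) → [pA]b□bbb

The machine reaches the accept state pA and halts.

Answer: Accept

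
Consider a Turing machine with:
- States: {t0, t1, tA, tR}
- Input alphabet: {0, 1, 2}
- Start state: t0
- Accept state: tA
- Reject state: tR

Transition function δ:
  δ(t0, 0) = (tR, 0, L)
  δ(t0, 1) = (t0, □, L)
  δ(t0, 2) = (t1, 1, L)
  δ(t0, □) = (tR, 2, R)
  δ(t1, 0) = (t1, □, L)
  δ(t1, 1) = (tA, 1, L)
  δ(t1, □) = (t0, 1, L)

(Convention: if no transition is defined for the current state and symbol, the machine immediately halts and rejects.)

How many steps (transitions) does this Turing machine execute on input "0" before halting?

Execution trace:
Initial: [t0]0
Step 1: δ(t0, 0) = (tR, 0, L) → [tR]□0

The machine reaches the reject state tR and halts.

The machine executed 1 step before halting.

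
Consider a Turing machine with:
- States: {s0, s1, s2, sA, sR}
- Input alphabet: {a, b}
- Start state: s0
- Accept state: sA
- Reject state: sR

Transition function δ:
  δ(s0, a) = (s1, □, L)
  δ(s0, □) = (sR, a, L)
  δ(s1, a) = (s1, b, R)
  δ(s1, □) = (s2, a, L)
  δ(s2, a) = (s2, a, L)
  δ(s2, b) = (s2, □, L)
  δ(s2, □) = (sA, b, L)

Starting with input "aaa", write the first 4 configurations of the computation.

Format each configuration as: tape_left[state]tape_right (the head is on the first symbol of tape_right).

Transitions applied:
Step 1: δ(s0, a) = (s1, □, L)
Step 2: δ(s1, □) = (s2, a, L)
Step 3: δ(s2, □) = (sA, b, L)

The first 4 configurations are:
[s0]aaa ⊢ [s1]□□aa ⊢ [s2]□a□aa ⊢ [sA]□ba□aa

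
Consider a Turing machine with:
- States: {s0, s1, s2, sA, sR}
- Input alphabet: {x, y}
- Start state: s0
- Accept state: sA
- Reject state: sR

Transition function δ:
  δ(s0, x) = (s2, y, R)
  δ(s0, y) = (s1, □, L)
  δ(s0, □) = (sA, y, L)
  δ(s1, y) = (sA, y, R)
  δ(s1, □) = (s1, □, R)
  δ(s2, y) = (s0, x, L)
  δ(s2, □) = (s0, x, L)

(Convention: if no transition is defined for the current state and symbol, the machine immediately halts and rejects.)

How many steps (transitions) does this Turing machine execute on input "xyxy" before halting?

Execution trace:
Initial: [s0]xyxy
Step 1: δ(s0, x) = (s2, y, R) → y[s2]yxy
Step 2: δ(s2, y) = (s0, x, L) → [s0]yxxy
Step 3: δ(s0, y) = (s1, □, L) → [s1]□□xxy
Step 4: δ(s1, □) = (s1, □, R) → □[s1]□xxy
Step 5: δ(s1, □) = (s1, □, R) → □□[s1]xxy

No transition is defined for δ(s1, x). By convention the machine halts and rejects.

The machine executed 5 steps before halting.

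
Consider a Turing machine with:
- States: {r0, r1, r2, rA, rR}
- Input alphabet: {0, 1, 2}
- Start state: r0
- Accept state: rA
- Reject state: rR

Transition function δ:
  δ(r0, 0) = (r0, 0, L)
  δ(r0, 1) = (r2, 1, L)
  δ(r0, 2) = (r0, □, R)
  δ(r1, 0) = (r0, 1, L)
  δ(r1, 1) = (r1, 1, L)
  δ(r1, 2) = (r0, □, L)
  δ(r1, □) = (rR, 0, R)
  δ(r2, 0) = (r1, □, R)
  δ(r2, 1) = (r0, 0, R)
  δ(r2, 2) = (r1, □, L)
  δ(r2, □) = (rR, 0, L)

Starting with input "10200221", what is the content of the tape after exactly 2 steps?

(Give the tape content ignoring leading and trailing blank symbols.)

Execution trace:
Initial: [r0]10200221
Step 1: δ(r0, 1) = (r2, 1, L) → [r2]□10200221
Step 2: δ(r2, □) = (rR, 0, L) → [rR]□010200221

The machine reaches the reject state rR and halts.

After 2 steps, the tape (ignoring leading/trailing blanks) is: 010200221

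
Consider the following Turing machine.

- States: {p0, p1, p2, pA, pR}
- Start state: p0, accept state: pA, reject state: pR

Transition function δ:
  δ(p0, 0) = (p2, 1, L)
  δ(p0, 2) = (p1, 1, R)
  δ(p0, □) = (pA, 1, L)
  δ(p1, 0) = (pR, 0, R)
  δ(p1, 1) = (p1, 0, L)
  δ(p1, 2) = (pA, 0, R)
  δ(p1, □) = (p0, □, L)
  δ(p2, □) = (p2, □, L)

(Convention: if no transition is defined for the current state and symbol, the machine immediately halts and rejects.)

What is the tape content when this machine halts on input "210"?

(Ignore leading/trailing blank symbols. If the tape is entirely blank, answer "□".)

Execution trace:
Initial: [p0]210
Step 1: δ(p0, 2) = (p1, 1, R) → 1[p1]10
Step 2: δ(p1, 1) = (p1, 0, L) → [p1]100
Step 3: δ(p1, 1) = (p1, 0, L) → [p1]□000
Step 4: δ(p1, □) = (p0, □, L) → [p0]□□000
Step 5: δ(p0, □) = (pA, 1, L) → [pA]□1□000

The machine reaches the accept state pA and halts.

Final tape (ignoring leading/trailing blanks): 1□000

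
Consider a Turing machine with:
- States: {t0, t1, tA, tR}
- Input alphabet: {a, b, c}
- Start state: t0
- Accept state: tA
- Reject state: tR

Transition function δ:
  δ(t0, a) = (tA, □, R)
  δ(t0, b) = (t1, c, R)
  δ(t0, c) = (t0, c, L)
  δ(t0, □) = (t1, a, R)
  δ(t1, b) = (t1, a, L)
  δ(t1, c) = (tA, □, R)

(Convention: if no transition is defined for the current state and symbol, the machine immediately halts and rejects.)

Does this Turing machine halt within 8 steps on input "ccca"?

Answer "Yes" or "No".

Execution trace:
Initial: [t0]ccca
Step 1: δ(t0, c) = (t0, c, L) → [t0]□ccca
Step 2: δ(t0, □) = (t1, a, R) → a[t1]ccca
Step 3: δ(t1, c) = (tA, □, R) → a□[tA]cca

The machine reaches the accept state tA and halts.
The machine halted after 3 steps (within the 8-step bound).

Answer: Yes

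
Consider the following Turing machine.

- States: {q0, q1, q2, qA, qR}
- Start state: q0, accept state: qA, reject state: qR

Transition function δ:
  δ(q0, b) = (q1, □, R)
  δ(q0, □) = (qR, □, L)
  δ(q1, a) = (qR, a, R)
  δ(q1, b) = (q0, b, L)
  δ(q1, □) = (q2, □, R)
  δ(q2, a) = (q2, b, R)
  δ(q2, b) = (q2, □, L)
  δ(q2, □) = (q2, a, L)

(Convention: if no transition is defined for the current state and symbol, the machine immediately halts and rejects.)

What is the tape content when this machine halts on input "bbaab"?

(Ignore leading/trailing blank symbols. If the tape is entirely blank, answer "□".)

Execution trace:
Initial: [q0]bbaab
Step 1: δ(q0, b) = (q1, □, R) → □[q1]baab
Step 2: δ(q1, b) = (q0, b, L) → [q0]□baab
Step 3: δ(q0, □) = (qR, □, L) → [qR]□□baab

The machine reaches the reject state qR and halts.

Final tape (ignoring leading/trailing blanks): baab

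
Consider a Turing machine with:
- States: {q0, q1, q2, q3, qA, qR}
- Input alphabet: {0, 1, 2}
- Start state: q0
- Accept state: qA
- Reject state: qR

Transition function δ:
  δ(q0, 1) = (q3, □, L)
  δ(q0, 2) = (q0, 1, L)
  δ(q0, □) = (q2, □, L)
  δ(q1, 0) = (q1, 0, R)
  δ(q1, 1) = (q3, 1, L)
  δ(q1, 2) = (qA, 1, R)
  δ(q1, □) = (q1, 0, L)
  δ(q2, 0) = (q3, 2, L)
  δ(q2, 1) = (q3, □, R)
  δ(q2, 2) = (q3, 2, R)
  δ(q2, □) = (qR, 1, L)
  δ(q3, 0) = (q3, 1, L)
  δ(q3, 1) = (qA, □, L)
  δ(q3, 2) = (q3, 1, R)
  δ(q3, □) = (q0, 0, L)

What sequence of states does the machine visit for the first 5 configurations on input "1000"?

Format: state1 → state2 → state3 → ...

Execution trace:
Initial: [q0]1000
Step 1: δ(q0, 1) = (q3, □, L) → [q3]□□000
Step 2: δ(q3, □) = (q0, 0, L) → [q0]□0□000
Step 3: δ(q0, □) = (q2, □, L) → [q2]□□0□000
Step 4: δ(q2, □) = (qR, 1, L) → [qR]□1□0□000

The machine reaches the reject state qR and halts.

State sequence: q0 → q3 → q0 → q2 → qR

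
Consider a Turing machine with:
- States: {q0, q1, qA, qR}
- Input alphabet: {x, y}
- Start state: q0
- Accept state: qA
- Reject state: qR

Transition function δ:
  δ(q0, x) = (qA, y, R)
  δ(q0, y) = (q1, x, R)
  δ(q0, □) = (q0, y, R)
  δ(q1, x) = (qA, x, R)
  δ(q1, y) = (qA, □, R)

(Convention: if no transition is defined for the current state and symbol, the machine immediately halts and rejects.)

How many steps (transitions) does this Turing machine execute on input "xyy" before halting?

Execution trace:
Initial: [q0]xyy
Step 1: δ(q0, x) = (qA, y, R) → y[qA]yy

The machine reaches the accept state qA and halts.

The machine executed 1 step before halting.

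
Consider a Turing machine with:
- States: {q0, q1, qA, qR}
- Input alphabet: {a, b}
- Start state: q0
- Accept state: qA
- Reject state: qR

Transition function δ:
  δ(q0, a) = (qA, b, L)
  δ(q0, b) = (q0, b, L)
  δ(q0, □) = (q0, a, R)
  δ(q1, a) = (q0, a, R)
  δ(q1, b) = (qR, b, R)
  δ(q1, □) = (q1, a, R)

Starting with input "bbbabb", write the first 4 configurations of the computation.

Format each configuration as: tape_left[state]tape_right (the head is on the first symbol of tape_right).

Transitions applied:
Step 1: δ(q0, b) = (q0, b, L)
Step 2: δ(q0, □) = (q0, a, R)
Step 3: δ(q0, b) = (q0, b, L)

The first 4 configurations are:
[q0]bbbabb ⊢ [q0]□bbbabb ⊢ a[q0]bbbabb ⊢ [q0]abbbabb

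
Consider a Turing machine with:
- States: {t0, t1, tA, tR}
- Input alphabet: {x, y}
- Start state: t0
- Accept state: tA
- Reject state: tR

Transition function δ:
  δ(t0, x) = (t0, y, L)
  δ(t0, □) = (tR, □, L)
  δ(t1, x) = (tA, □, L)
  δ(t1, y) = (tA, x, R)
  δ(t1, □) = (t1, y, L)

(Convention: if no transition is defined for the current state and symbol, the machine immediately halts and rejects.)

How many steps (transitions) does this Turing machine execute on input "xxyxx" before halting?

Execution trace:
Initial: [t0]xxyxx
Step 1: δ(t0, x) = (t0, y, L) → [t0]□yxyxx
Step 2: δ(t0, □) = (tR, □, L) → [tR]□□yxyxx

The machine reaches the reject state tR and halts.

The machine executed 2 steps before halting.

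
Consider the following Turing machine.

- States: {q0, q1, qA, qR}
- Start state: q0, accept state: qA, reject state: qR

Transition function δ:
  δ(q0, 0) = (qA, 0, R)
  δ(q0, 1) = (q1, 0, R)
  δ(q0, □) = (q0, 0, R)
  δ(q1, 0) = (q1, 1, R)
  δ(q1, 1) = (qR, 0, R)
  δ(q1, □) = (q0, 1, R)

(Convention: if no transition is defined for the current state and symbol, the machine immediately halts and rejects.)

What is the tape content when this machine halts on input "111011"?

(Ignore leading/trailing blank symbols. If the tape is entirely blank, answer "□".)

Execution trace:
Initial: [q0]111011
Step 1: δ(q0, 1) = (q1, 0, R) → 0[q1]11011
Step 2: δ(q1, 1) = (qR, 0, R) → 00[qR]1011

The machine reaches the reject state qR and halts.

Final tape (ignoring leading/trailing blanks): 001011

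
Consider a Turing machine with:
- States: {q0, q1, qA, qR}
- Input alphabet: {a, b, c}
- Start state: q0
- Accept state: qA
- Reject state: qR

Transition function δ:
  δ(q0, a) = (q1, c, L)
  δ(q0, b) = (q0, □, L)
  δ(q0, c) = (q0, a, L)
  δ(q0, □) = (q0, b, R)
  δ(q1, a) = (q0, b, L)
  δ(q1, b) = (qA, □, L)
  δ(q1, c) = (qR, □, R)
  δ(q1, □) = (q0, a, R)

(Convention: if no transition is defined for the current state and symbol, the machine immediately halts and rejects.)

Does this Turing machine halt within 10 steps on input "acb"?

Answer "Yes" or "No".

Execution trace:
Initial: [q0]acb
Step 1: δ(q0, a) = (q1, c, L) → [q1]□ccb
Step 2: δ(q1, □) = (q0, a, R) → a[q0]ccb
Step 3: δ(q0, c) = (q0, a, L) → [q0]aacb
Step 4: δ(q0, a) = (q1, c, L) → [q1]□cacb
Step 5: δ(q1, □) = (q0, a, R) → a[q0]cacb
Step 6: δ(q0, c) = (q0, a, L) → [q0]aaacb
Step 7: δ(q0, a) = (q1, c, L) → [q1]□caacb
Step 8: δ(q1, □) = (q0, a, R) → a[q0]caacb
Step 9: δ(q0, c) = (q0, a, L) → [q0]aaaacb
Step 10: δ(q0, a) = (q1, c, L) → [q1]□caaacb

The machine has not reached a halting state after 10 steps.
The machine did not halt within the 10-step bound.

Answer: No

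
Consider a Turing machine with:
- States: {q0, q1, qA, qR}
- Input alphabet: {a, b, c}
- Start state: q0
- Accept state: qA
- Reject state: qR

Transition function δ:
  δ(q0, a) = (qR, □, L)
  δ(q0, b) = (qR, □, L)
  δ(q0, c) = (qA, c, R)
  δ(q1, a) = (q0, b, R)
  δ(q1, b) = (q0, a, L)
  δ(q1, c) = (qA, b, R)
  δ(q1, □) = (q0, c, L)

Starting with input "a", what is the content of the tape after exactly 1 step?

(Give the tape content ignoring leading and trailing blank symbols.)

Execution trace:
Initial: [q0]a
Step 1: δ(q0, a) = (qR, □, L) → [qR]□□

The machine reaches the reject state qR and halts.

After 1 step, the tape (ignoring leading/trailing blanks) is: □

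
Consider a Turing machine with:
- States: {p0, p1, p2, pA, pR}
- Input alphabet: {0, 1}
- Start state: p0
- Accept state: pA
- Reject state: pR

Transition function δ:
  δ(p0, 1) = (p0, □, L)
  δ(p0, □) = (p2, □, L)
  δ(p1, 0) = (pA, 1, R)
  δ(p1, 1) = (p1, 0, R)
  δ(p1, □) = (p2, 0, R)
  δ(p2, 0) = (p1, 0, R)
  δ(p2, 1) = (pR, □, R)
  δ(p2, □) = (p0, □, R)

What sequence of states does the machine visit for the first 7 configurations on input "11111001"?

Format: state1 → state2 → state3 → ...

Execution trace:
Initial: [p0]11111001
Step 1: δ(p0, 1) = (p0, □, L) → [p0]□□1111001
Step 2: δ(p0, □) = (p2, □, L) → [p2]□□□1111001
Step 3: δ(p2, □) = (p0, □, R) → □[p0]□□1111001
Step 4: δ(p0, □) = (p2, □, L) → [p2]□□□1111001
Step 5: δ(p2, □) = (p0, □, R) → □[p0]□□1111001
Step 6: δ(p0, □) = (p2, □, L) → [p2]□□□1111001

State sequence: p0 → p0 → p2 → p0 → p2 → p0 → p2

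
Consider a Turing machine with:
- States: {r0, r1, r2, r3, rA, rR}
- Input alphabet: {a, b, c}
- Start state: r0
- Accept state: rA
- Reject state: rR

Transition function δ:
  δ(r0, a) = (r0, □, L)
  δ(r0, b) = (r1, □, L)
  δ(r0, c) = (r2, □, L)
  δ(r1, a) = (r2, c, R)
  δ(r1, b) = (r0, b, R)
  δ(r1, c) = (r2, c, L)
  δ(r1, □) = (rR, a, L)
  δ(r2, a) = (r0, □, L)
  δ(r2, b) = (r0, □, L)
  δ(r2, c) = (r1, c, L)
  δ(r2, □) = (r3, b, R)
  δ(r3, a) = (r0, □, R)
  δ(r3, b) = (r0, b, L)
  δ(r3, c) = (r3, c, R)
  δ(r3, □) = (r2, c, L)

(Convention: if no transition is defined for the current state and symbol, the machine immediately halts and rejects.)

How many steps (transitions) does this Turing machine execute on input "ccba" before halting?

Execution trace:
Initial: [r0]ccba
Step 1: δ(r0, c) = (r2, □, L) → [r2]□□cba
Step 2: δ(r2, □) = (r3, b, R) → b[r3]□cba
Step 3: δ(r3, □) = (r2, c, L) → [r2]bccba
Step 4: δ(r2, b) = (r0, □, L) → [r0]□□ccba

No transition is defined for δ(r0, □). By convention the machine halts and rejects.

The machine executed 4 steps before halting.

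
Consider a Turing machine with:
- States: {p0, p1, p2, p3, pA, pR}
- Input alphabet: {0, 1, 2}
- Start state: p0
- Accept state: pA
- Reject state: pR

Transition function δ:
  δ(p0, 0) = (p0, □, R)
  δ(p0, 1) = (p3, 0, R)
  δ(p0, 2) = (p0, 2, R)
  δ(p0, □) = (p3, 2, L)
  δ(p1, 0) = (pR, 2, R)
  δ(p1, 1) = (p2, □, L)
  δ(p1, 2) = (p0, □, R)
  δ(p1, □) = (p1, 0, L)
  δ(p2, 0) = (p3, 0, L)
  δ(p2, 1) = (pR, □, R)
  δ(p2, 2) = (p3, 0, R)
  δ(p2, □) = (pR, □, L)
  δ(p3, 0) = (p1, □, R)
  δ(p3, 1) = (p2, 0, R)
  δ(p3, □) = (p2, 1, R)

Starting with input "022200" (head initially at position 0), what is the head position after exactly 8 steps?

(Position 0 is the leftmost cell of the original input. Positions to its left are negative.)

Execution trace (head position shown):
Step 0: [p0]022200  (head at position 0)
Step 1: move right → □[p0]22200  (head at position 1)
Step 2: move right → □2[p0]2200  (head at position 2)
Step 3: move right → □22[p0]200  (head at position 3)
Step 4: move right → □222[p0]00  (head at position 4)
Step 5: move right → □222□[p0]0  (head at position 5)
Step 6: move right → □222□□[p0]□  (head at position 6)
Step 7: move left → □222□[p3]□2  (head at position 5)
Step 8: move right → □222□1[p2]2  (head at position 6)

After 8 steps, the head is at position 6.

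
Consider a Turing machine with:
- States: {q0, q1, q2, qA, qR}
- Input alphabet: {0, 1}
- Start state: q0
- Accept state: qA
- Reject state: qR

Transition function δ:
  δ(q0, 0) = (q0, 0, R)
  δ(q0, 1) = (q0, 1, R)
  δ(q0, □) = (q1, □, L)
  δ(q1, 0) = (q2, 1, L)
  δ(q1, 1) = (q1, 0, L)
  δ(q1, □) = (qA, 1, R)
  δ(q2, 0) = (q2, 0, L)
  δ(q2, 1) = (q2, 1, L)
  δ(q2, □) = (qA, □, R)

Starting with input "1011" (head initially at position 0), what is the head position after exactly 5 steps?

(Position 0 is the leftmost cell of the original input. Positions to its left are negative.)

Execution trace (head position shown):
Step 0: [q0]1011  (head at position 0)
Step 1: move right → 1[q0]011  (head at position 1)
Step 2: move right → 10[q0]11  (head at position 2)
Step 3: move right → 101[q0]1  (head at position 3)
Step 4: move right → 1011[q0]□  (head at position 4)
Step 5: move left → 101[q1]1□  (head at position 3)

After 5 steps, the head is at position 3.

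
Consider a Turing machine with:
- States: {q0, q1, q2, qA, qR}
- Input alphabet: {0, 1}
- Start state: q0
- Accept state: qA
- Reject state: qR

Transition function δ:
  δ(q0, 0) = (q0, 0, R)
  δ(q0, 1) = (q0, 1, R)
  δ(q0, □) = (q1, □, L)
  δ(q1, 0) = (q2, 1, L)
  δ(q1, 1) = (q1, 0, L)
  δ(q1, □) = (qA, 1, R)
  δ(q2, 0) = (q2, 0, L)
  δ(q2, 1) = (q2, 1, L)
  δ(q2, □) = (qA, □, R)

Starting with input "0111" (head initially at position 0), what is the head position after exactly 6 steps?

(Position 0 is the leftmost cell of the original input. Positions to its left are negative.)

Execution trace (head position shown):
Step 0: [q0]0111  (head at position 0)
Step 1: move right → 0[q0]111  (head at position 1)
Step 2: move right → 01[q0]11  (head at position 2)
Step 3: move right → 011[q0]1  (head at position 3)
Step 4: move right → 0111[q0]□  (head at position 4)
Step 5: move left → 011[q1]1□  (head at position 3)
Step 6: move left → 01[q1]10□  (head at position 2)

After 6 steps, the head is at position 2.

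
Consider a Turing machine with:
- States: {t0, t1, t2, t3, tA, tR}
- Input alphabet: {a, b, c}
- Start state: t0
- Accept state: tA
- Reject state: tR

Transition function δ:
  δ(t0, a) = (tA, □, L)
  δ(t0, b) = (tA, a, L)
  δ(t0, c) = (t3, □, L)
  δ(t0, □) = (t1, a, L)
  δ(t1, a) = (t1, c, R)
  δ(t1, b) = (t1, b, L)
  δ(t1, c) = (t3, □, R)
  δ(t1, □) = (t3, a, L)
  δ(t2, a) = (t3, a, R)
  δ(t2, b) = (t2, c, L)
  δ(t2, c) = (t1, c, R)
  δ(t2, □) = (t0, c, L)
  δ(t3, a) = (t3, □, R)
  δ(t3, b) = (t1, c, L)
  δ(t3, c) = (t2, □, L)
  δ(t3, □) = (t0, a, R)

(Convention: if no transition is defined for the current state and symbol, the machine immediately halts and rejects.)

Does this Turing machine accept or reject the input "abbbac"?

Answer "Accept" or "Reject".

Execution trace:
Initial: [t0]abbbac
Step 1: δ(t0, a) = (tA, □, L) → [tA]□□bbbac

The machine reaches the accept state tA and halts.

Answer: Accept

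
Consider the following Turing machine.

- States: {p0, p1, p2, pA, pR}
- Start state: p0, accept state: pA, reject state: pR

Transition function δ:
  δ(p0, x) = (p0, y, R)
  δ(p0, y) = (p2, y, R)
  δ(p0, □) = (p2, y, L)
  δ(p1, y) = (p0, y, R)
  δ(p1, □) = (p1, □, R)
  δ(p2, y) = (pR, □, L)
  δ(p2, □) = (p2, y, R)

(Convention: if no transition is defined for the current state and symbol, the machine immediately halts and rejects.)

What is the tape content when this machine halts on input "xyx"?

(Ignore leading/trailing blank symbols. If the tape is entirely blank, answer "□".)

Execution trace:
Initial: [p0]xyx
Step 1: δ(p0, x) = (p0, y, R) → y[p0]yx
Step 2: δ(p0, y) = (p2, y, R) → yy[p2]x

No transition is defined for δ(p2, x). By convention the machine halts and rejects.

Final tape (ignoring leading/trailing blanks): yyx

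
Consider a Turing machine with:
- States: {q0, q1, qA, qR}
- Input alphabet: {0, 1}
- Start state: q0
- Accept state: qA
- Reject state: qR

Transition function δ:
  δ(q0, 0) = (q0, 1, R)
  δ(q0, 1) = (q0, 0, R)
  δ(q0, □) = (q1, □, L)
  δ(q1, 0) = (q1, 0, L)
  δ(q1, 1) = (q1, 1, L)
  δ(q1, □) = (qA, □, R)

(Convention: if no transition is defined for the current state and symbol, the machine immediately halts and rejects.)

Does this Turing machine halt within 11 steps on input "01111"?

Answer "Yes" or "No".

Execution trace:
Initial: [q0]01111
Step 1: δ(q0, 0) = (q0, 1, R) → 1[q0]1111
Step 2: δ(q0, 1) = (q0, 0, R) → 10[q0]111
Step 3: δ(q0, 1) = (q0, 0, R) → 100[q0]11
Step 4: δ(q0, 1) = (q0, 0, R) → 1000[q0]1
Step 5: δ(q0, 1) = (q0, 0, R) → 10000[q0]□
Step 6: δ(q0, □) = (q1, □, L) → 1000[q1]0□
Step 7: δ(q1, 0) = (q1, 0, L) → 100[q1]00□
Step 8: δ(q1, 0) = (q1, 0, L) → 10[q1]000□
Step 9: δ(q1, 0) = (q1, 0, L) → 1[q1]0000□
Step 10: δ(q1, 0) = (q1, 0, L) → [q1]10000□
Step 11: δ(q1, 1) = (q1, 1, L) → [q1]□10000□

The machine has not reached a halting state after 11 steps.
The machine did not halt within the 11-step bound.

Answer: No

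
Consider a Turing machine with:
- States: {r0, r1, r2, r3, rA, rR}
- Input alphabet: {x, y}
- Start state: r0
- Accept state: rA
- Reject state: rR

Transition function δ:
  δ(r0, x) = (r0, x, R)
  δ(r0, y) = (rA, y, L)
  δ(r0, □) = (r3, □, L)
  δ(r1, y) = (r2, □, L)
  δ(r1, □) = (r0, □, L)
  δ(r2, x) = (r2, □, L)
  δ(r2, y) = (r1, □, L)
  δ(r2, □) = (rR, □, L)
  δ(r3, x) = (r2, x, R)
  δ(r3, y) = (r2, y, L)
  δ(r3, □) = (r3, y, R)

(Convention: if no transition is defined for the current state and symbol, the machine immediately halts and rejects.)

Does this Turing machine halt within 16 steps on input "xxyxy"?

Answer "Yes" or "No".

Execution trace:
Initial: [r0]xxyxy
Step 1: δ(r0, x) = (r0, x, R) → x[r0]xyxy
Step 2: δ(r0, x) = (r0, x, R) → xx[r0]yxy
Step 3: δ(r0, y) = (rA, y, L) → x[rA]xyxy

The machine reaches the accept state rA and halts.
The machine halted after 3 steps (within the 16-step bound).

Answer: Yes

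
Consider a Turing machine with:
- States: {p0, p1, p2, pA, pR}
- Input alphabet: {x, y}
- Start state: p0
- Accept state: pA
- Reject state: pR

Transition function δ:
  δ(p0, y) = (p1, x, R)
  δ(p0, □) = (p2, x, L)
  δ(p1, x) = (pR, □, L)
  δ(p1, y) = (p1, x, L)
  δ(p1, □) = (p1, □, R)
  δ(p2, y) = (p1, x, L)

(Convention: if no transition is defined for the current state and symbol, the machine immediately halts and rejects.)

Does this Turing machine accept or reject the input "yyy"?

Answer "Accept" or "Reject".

Execution trace:
Initial: [p0]yyy
Step 1: δ(p0, y) = (p1, x, R) → x[p1]yy
Step 2: δ(p1, y) = (p1, x, L) → [p1]xxy
Step 3: δ(p1, x) = (pR, □, L) → [pR]□□xy

The machine reaches the reject state pR and halts.

Answer: Reject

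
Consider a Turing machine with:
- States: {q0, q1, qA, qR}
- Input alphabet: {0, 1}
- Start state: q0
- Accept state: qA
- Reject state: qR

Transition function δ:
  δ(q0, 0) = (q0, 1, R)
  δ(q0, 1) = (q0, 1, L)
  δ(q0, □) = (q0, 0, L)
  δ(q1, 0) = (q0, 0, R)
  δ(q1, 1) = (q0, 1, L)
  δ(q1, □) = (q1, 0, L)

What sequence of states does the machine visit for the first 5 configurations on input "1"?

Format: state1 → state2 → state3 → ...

Execution trace:
Initial: [q0]1
Step 1: δ(q0, 1) = (q0, 1, L) → [q0]□1
Step 2: δ(q0, □) = (q0, 0, L) → [q0]□01
Step 3: δ(q0, □) = (q0, 0, L) → [q0]□001
Step 4: δ(q0, □) = (q0, 0, L) → [q0]□0001

State sequence: q0 → q0 → q0 → q0 → q0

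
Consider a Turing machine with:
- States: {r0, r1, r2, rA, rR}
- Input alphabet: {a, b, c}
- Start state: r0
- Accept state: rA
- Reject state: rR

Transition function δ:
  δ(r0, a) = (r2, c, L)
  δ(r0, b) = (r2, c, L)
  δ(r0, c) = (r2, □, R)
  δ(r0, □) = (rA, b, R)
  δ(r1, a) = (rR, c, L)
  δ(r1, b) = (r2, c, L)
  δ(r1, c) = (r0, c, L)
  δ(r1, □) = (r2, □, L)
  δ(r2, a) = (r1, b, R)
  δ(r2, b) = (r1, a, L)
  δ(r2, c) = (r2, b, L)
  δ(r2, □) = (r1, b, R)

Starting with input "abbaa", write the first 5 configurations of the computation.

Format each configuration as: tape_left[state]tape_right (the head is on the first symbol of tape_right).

Transitions applied:
Step 1: δ(r0, a) = (r2, c, L)
Step 2: δ(r2, □) = (r1, b, R)
Step 3: δ(r1, c) = (r0, c, L)
Step 4: δ(r0, b) = (r2, c, L)

The first 5 configurations are:
[r0]abbaa ⊢ [r2]□cbbaa ⊢ b[r1]cbbaa ⊢ [r0]bcbbaa ⊢ [r2]□ccbbaa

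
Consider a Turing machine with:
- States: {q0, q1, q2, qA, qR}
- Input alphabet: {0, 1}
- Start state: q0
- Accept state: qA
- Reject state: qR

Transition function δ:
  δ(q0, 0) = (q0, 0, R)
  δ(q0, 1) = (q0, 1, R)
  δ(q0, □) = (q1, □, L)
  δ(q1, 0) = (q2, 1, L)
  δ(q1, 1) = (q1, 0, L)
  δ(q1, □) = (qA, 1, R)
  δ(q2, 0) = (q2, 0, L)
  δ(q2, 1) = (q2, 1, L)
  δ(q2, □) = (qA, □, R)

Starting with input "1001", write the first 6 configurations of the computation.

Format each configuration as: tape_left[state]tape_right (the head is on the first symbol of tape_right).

Transitions applied:
Step 1: δ(q0, 1) = (q0, 1, R)
Step 2: δ(q0, 0) = (q0, 0, R)
Step 3: δ(q0, 0) = (q0, 0, R)
Step 4: δ(q0, 1) = (q0, 1, R)
Step 5: δ(q0, □) = (q1, □, L)

The first 6 configurations are:
[q0]1001 ⊢ 1[q0]001 ⊢ 10[q0]01 ⊢ 100[q0]1 ⊢ 1001[q0]□ ⊢ 100[q1]1□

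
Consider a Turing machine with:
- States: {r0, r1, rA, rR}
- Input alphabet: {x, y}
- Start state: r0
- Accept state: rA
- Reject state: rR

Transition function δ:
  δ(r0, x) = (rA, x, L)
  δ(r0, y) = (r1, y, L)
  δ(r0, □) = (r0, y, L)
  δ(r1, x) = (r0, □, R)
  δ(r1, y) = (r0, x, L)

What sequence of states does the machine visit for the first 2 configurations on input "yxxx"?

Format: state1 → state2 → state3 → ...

Execution trace:
Initial: [r0]yxxx
Step 1: δ(r0, y) = (r1, y, L) → [r1]□yxxx

No transition is defined for δ(r1, □). By convention the machine halts and rejects.

State sequence: r0 → r1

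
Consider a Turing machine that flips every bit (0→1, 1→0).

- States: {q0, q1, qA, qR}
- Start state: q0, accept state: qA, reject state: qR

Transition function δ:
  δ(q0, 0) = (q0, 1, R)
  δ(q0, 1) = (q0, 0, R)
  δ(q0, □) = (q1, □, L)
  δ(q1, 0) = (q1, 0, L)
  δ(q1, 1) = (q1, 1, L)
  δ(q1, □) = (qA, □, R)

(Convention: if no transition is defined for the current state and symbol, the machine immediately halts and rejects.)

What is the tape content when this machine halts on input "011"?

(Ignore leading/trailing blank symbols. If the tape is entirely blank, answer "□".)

Execution trace:
Initial: [q0]011
Step 1: δ(q0, 0) = (q0, 1, R) → 1[q0]11
Step 2: δ(q0, 1) = (q0, 0, R) → 10[q0]1
Step 3: δ(q0, 1) = (q0, 0, R) → 100[q0]□
Step 4: δ(q0, □) = (q1, □, L) → 10[q1]0□
Step 5: δ(q1, 0) = (q1, 0, L) → 1[q1]00□
Step 6: δ(q1, 0) = (q1, 0, L) → [q1]100□
Step 7: δ(q1, 1) = (q1, 1, L) → [q1]□100□
Step 8: δ(q1, □) = (qA, □, R) → □[qA]100□

The machine reaches the accept state qA and halts.

Final tape (ignoring leading/trailing blanks): 100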